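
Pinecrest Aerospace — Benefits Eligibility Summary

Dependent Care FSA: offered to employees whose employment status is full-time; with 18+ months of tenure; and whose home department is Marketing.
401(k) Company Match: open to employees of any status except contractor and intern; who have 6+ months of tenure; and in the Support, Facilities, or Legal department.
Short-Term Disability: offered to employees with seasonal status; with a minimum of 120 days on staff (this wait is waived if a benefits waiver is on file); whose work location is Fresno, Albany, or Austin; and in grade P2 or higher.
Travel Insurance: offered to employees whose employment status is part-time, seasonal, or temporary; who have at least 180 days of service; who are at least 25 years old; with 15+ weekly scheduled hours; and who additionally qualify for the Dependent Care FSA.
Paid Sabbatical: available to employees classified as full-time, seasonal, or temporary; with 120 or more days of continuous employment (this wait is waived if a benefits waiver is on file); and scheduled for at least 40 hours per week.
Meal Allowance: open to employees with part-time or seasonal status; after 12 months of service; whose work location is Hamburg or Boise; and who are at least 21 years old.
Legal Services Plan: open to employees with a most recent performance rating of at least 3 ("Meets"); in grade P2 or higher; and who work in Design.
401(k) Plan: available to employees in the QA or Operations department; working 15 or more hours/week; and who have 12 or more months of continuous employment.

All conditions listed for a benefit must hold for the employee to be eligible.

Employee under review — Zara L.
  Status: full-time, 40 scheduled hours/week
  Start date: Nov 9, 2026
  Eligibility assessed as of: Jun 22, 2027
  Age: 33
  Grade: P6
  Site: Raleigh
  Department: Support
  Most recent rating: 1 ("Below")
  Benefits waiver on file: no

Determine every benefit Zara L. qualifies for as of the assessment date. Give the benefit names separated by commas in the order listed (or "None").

Service from Nov 9, 2026 to Jun 22, 2027: 225 days.
Dependent Care FSA — status full-time ✓; service 225 days < 18 months (≈540 days) ✗ → not eligible.
401(k) Company Match — status full-time ✓ (not excluded); service 225 days ≥ 6 months (≈180 days) ✓; dept Support ✓ → eligible.
Short-Term Disability — status full-time ✗ (requires seasonal) → not eligible.
Travel Insurance — status full-time ✗ (requires part-time, seasonal, or temporary) → not eligible.
Paid Sabbatical — status full-time ✓; no waiver, service 225 days ≥ 120 days ✓; 40 hrs/wk ≥ 40 ✓ → eligible.
Meal Allowance — status full-time ✗ (requires part-time or seasonal) → not eligible.
Legal Services Plan — rating 1 < 3 ✗ → not eligible.
401(k) Plan — dept Support ✗ → not eligible.

401(k) Company Match, Paid Sabbatical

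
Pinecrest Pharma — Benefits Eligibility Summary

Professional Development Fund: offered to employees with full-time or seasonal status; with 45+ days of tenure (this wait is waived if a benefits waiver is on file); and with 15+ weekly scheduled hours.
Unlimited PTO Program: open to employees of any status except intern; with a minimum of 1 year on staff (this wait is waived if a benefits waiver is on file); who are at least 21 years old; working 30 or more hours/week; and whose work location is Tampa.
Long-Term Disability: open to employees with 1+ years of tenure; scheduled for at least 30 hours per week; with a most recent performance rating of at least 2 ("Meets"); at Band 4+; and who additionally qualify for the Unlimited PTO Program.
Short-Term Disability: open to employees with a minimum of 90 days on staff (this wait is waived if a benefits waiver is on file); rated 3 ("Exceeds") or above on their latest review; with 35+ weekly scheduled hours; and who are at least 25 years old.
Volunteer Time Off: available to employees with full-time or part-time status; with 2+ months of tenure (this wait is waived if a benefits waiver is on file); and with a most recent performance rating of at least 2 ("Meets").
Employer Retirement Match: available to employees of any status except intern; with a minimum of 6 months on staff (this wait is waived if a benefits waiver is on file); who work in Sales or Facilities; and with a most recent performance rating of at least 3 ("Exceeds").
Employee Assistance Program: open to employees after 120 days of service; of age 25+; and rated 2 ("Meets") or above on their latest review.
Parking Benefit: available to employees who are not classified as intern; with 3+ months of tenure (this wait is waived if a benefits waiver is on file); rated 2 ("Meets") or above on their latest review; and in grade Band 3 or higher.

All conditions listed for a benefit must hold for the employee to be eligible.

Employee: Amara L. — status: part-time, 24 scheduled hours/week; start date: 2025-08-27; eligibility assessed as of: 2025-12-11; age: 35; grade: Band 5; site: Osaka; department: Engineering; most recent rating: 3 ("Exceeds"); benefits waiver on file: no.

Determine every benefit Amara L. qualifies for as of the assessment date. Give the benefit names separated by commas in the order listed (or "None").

Volunteer Time Off, Parking Benefit

Service from 2025-08-27 to 2025-12-11: 106 days.
Professional Development Fund — status part-time ✗ (requires full-time or seasonal) → not eligible.
Unlimited PTO Program — status part-time ✓ (not excluded); no waiver, service 106 days < 1 year (≈365 days) ✗ → not eligible.
Long-Term Disability — service 106 days < 1 year (≈365 days) ✗ → not eligible.
Short-Term Disability — no waiver, service 106 days ≥ 90 days ✓; rating 3 ≥ 3 ✓; 24 hrs/wk < 35 ✗ → not eligible.
Volunteer Time Off — status part-time ✓; no waiver, service 106 days ≥ 2 months (≈60 days) ✓; rating 3 ≥ 2 ✓ → eligible.
Employer Retirement Match — status part-time ✓ (not excluded); no waiver, service 106 days < 6 months (≈180 days) ✗ → not eligible.
Employee Assistance Program — service 106 days < 120 days ✗ → not eligible.
Parking Benefit — status part-time ✓ (not excluded); no waiver, service 106 days ≥ 3 months (≈90 days) ✓; rating 3 ≥ 2 ✓; grade Band 5 ≥ Band 3 ✓ → eligible.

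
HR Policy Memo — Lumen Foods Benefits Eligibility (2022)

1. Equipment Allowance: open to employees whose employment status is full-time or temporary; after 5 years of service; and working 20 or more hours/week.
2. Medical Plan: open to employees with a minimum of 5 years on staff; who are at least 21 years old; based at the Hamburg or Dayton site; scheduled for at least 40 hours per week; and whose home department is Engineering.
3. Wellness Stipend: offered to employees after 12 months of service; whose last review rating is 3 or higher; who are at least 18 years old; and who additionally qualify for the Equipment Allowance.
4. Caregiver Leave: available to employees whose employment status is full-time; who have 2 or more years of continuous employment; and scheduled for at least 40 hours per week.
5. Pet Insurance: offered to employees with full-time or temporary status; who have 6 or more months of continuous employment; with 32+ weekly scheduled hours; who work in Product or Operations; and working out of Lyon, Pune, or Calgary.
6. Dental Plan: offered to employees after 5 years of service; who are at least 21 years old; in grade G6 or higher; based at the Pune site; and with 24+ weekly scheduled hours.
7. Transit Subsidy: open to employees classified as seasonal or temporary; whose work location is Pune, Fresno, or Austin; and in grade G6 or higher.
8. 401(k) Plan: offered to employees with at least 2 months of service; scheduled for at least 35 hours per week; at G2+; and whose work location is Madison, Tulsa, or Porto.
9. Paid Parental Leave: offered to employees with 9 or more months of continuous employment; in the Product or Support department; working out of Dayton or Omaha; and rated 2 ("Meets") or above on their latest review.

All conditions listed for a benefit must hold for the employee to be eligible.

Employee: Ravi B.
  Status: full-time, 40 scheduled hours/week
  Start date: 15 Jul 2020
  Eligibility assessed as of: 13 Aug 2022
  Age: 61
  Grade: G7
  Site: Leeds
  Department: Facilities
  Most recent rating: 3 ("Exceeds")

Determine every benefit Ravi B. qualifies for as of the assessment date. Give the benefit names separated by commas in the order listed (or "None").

Caregiver Leave

Service from 15 Jul 2020 to 13 Aug 2022: 759 days.
Equipment Allowance — status full-time ✓; service 759 days < 5 years (≈1825 days) ✗ → not eligible.
Medical Plan — service 759 days < 5 years (≈1825 days) ✗ → not eligible.
Wellness Stipend — service 759 days ≥ 12 months (≈360 days) ✓; rating 3 ≥ 3 ✓; age 61 ≥ 18 ✓; not eligible for Equipment Allowance ✗ → not eligible.
Caregiver Leave — status full-time ✓; service 759 days ≥ 2 years (≈730 days) ✓; 40 hrs/wk ≥ 40 ✓ → eligible.
Pet Insurance — status full-time ✓; service 759 days ≥ 6 months (≈180 days) ✓; 40 hrs/wk ≥ 32 ✓; dept Facilities ✗ → not eligible.
Dental Plan — service 759 days < 5 years (≈1825 days) ✗ → not eligible.
Transit Subsidy — status full-time ✗ (requires seasonal or temporary) → not eligible.
401(k) Plan — service 759 days ≥ 2 months (≈60 days) ✓; 40 hrs/wk ≥ 35 ✓; grade G7 ≥ G2 ✓; site Leeds ✗ (not Madison, Tulsa, or Porto) → not eligible.
Paid Parental Leave — service 759 days ≥ 9 months (≈270 days) ✓; dept Facilities ✗ → not eligible.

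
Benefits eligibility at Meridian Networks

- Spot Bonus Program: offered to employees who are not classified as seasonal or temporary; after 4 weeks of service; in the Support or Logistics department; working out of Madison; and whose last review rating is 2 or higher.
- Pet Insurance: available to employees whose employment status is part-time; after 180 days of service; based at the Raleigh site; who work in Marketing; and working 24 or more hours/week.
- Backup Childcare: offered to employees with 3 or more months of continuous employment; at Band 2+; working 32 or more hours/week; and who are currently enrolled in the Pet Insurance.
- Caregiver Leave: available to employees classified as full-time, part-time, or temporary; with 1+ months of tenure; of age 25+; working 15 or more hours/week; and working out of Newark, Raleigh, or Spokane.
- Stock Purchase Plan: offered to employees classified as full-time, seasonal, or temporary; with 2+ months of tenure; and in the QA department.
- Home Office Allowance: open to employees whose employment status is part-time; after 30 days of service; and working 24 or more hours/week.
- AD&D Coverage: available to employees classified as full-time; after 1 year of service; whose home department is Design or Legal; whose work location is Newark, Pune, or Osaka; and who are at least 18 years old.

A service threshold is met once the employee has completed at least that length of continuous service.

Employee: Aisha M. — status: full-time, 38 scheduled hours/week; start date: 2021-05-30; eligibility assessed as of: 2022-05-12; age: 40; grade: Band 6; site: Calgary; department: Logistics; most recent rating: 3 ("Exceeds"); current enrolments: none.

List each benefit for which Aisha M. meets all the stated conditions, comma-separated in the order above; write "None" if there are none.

Service from 2021-05-30 to 2022-05-12: 347 days.
Spot Bonus Program — status full-time ✓ (not excluded); service 347 days ≥ 4 weeks (≈28 days) ✓; dept Logistics ✓; site Calgary ✗ (not Madison) → not eligible.
Pet Insurance — status full-time ✗ (requires part-time) → not eligible.
Backup Childcare — service 347 days ≥ 3 months (≈90 days) ✓; grade Band 6 ≥ Band 2 ✓; 38 hrs/wk ≥ 32 ✓; not enrolled in Pet Insurance ✗ → not eligible.
Caregiver Leave — status full-time ✓; service 347 days ≥ 1 month (≈30 days) ✓; age 40 ≥ 25 ✓; 38 hrs/wk ≥ 15 ✓; site Calgary ✗ (not Newark, Raleigh, or Spokane) → not eligible.
Stock Purchase Plan — status full-time ✓; service 347 days ≥ 2 months (≈60 days) ✓; dept Logistics ✗ → not eligible.
Home Office Allowance — status full-time ✗ (requires part-time) → not eligible.
AD&D Coverage — status full-time ✓; service 347 days < 1 year (≈365 days) ✗ → not eligible.

None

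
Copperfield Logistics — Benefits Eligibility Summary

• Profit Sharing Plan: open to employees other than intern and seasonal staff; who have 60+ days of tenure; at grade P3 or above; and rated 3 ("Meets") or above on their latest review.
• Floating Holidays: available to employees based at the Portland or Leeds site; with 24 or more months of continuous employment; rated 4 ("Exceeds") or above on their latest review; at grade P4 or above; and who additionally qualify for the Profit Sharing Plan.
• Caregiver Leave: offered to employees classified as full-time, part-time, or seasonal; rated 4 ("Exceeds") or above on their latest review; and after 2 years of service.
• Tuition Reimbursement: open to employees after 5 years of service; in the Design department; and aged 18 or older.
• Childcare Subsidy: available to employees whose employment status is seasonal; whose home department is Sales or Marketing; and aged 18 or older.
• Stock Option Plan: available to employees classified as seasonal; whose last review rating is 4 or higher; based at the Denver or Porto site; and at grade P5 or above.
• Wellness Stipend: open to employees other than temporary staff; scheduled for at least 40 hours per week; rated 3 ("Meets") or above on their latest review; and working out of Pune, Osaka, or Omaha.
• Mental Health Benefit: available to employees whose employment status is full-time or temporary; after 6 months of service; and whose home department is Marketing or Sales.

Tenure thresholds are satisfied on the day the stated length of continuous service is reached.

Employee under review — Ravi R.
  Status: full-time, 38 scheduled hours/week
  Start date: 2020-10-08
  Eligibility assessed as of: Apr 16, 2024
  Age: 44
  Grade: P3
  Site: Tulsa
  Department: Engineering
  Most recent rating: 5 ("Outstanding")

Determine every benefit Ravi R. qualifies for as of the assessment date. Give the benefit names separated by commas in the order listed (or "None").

Service from 2020-10-08 to Apr 16, 2024: 1286 days.
Profit Sharing Plan — status full-time ✓ (not excluded); service 1286 days ≥ 60 days ✓; grade P3 ≥ P3 ✓; rating 5 ≥ 3 ✓ → eligible.
Floating Holidays — site Tulsa ✗ (not Portland or Leeds) → not eligible.
Caregiver Leave — status full-time ✓; rating 5 ≥ 4 ✓; service 1286 days ≥ 2 years (≈730 days) ✓ → eligible.
Tuition Reimbursement — service 1286 days < 5 years (≈1825 days) ✗ → not eligible.
Childcare Subsidy — status full-time ✗ (requires seasonal) → not eligible.
Stock Option Plan — status full-time ✗ (requires seasonal) → not eligible.
Wellness Stipend — status full-time ✓ (not excluded); 38 hrs/wk < 40 ✗ → not eligible.
Mental Health Benefit — status full-time ✓; service 1286 days ≥ 6 months (≈180 days) ✓; dept Engineering ✗ → not eligible.

Profit Sharing Plan, Caregiver Leave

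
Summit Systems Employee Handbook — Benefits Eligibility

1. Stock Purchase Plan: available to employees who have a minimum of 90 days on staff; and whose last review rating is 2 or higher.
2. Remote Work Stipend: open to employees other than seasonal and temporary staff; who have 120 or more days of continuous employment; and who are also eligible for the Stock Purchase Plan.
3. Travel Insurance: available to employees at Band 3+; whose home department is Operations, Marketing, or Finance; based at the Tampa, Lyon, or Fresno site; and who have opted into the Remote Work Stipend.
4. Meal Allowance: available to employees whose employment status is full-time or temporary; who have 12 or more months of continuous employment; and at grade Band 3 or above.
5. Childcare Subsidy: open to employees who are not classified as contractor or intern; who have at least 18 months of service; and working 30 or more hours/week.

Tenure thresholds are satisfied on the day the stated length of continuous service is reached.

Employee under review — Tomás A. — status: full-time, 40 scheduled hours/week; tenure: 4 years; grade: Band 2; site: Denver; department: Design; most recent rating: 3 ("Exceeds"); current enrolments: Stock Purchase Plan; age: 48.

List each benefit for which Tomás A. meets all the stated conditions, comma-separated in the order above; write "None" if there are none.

Stock Purchase Plan, Remote Work Stipend, Childcare Subsidy

Stock Purchase Plan — service 4 years ≥ 90 days ✓; rating 3 ≥ 2 ✓ → eligible.
Remote Work Stipend — status full-time ✓ (not excluded); service 4 years ≥ 120 days ✓; eligible for Stock Purchase Plan ✓ → eligible.
Travel Insurance — grade Band 2 < Band 3 ✗ → not eligible.
Meal Allowance — status full-time ✓; service 4 years ≥ 12 months (≈360 days) ✓; grade Band 2 < Band 3 ✗ → not eligible.
Childcare Subsidy — status full-time ✓ (not excluded); service 4 years ≥ 18 months (≈540 days) ✓; 40 hrs/wk ≥ 30 ✓ → eligible.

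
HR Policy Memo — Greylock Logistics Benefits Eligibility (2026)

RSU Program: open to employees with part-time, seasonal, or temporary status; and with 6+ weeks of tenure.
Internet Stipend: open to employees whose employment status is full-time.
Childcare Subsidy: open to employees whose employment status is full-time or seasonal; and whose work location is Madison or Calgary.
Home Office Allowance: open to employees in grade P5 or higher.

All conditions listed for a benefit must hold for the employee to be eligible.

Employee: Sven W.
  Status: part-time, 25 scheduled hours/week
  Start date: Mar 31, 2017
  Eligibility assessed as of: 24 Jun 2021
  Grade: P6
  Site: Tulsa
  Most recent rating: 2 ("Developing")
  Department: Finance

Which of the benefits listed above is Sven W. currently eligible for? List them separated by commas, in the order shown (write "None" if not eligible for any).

Service from Mar 31, 2017 to 24 Jun 2021: 1546 days.
RSU Program — status part-time ✓; service 1546 days ≥ 6 weeks (≈42 days) ✓ → eligible.
Internet Stipend — status part-time ✗ (requires full-time) → not eligible.
Childcare Subsidy — status part-time ✗ (requires full-time or seasonal) → not eligible.
Home Office Allowance — grade P6 ≥ P5 ✓ → eligible.

RSU Program, Home Office Allowance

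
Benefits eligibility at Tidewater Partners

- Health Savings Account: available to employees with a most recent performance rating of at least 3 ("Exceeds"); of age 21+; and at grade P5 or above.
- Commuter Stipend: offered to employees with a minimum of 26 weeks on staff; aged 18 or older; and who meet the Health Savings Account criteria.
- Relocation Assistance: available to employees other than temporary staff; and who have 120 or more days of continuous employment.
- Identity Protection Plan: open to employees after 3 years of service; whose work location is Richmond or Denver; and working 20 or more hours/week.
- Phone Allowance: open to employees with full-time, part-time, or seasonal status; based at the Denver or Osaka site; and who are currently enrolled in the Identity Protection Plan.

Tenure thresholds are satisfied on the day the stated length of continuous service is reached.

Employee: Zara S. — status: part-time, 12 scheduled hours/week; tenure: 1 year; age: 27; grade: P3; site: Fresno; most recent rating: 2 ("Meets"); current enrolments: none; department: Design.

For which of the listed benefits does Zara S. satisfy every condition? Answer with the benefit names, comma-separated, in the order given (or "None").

Health Savings Account — rating 2 < 3 ✗ → not eligible.
Commuter Stipend — service 1 year ≥ 26 weeks (≈182 days) ✓; age 27 ≥ 18 ✓; not eligible for Health Savings Account ✗ → not eligible.
Relocation Assistance — status part-time ✓ (not excluded); service 1 year ≥ 120 days ✓ → eligible.
Identity Protection Plan — service 1 year < 3 years ✗ → not eligible.
Phone Allowance — status part-time ✓; site Fresno ✗ (not Denver or Osaka) → not eligible.

Relocation Assistance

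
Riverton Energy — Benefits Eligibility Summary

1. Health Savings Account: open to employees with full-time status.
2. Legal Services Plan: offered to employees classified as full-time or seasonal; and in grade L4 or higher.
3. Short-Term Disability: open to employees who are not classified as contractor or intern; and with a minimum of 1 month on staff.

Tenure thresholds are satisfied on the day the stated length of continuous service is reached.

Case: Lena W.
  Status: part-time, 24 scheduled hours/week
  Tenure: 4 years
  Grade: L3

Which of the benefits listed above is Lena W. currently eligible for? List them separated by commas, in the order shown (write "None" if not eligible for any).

Short-Term Disability

Health Savings Account — status part-time ✗ (requires full-time) → not eligible.
Legal Services Plan — status part-time ✗ (requires full-time or seasonal) → not eligible.
Short-Term Disability — status part-time ✓ (not excluded); service 4 years ≥ 1 month (≈30 days) ✓ → eligible.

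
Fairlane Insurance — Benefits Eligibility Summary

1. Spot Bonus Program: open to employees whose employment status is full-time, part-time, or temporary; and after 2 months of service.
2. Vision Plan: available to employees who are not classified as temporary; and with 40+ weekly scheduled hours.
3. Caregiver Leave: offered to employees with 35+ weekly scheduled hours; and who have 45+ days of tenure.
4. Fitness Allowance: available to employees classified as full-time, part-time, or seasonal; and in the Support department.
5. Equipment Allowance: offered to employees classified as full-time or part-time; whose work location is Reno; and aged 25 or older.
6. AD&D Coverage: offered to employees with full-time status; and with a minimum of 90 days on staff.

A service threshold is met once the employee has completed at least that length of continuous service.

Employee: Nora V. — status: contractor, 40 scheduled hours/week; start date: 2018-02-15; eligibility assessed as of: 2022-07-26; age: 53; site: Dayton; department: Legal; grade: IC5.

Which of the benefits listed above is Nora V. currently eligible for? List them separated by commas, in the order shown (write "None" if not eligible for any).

Service from 2018-02-15 to 2022-07-26: 1622 days.
Spot Bonus Program — status contractor ✗ (requires full-time, part-time, or temporary) → not eligible.
Vision Plan — status contractor ✓ (not excluded); 40 hrs/wk ≥ 40 ✓ → eligible.
Caregiver Leave — 40 hrs/wk ≥ 35 ✓; service 1622 days ≥ 45 days ✓ → eligible.
Fitness Allowance — status contractor ✗ (requires full-time, part-time, or seasonal) → not eligible.
Equipment Allowance — status contractor ✗ (requires full-time or part-time) → not eligible.
AD&D Coverage — status contractor ✗ (requires full-time) → not eligible.

Vision Plan, Caregiver Leave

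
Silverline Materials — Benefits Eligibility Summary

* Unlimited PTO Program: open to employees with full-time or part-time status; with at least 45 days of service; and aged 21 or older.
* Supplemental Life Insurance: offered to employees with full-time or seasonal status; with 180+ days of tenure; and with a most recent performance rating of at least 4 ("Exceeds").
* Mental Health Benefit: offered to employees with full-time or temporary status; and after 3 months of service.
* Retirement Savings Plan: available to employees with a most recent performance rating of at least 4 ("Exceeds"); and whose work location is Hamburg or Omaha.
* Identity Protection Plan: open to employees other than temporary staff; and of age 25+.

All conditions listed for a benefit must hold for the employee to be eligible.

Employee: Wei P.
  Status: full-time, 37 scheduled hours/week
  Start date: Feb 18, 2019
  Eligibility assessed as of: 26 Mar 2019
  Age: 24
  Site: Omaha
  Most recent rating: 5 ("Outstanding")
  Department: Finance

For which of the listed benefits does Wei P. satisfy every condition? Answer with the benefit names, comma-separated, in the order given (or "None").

Retirement Savings Plan

Service from Feb 18, 2019 to 26 Mar 2019: 36 days.
Unlimited PTO Program — status full-time ✓; service 36 days < 45 days ✗ → not eligible.
Supplemental Life Insurance — status full-time ✓; service 36 days < 180 days ✗ → not eligible.
Mental Health Benefit — status full-time ✓; service 36 days < 3 months (≈90 days) ✗ → not eligible.
Retirement Savings Plan — rating 5 ≥ 4 ✓; site Omaha ✓ → eligible.
Identity Protection Plan — status full-time ✓ (not excluded); age 24 < 25 ✗ → not eligible.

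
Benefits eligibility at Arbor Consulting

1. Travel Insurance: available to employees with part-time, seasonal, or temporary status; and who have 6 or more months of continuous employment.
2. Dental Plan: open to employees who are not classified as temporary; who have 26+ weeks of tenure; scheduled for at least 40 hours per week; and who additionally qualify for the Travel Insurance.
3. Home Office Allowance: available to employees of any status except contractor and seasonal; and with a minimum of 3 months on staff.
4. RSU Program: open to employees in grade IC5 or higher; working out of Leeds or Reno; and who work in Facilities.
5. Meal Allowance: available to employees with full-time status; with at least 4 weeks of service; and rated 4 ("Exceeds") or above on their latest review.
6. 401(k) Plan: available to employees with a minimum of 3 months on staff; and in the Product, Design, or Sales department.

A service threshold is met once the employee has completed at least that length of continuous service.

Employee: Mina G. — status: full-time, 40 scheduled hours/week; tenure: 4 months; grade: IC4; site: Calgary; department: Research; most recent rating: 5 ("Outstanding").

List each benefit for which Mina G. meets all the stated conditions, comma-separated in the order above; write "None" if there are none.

Travel Insurance — status full-time ✗ (requires part-time, seasonal, or temporary) → not eligible.
Dental Plan — status full-time ✓ (not excluded); service 4 months < 26 weeks (≈182 days) ✗ → not eligible.
Home Office Allowance — status full-time ✓ (not excluded); service 4 months ≥ 3 months ✓ → eligible.
RSU Program — grade IC4 < IC5 ✗ → not eligible.
Meal Allowance — status full-time ✓; service 4 months ≥ 4 weeks (≈28 days) ✓; rating 5 ≥ 4 ✓ → eligible.
401(k) Plan — service 4 months ≥ 3 months ✓; dept Research ✗ → not eligible.

Home Office Allowance, Meal Allowance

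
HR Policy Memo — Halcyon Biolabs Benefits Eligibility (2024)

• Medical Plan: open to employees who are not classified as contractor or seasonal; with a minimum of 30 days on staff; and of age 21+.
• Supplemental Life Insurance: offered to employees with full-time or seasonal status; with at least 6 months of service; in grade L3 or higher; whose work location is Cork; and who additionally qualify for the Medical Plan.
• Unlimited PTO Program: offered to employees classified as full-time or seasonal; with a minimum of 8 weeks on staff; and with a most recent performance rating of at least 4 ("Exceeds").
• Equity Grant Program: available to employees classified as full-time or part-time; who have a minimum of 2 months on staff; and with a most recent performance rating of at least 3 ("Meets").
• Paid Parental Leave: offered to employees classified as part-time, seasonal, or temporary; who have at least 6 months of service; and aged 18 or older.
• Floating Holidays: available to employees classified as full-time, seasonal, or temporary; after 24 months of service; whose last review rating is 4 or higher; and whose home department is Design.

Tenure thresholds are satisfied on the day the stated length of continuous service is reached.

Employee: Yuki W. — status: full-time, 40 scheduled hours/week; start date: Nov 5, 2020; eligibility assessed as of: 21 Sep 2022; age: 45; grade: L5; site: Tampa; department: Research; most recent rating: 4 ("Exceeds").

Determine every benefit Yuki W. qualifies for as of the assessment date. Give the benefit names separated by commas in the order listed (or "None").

Service from Nov 5, 2020 to 21 Sep 2022: 685 days.
Medical Plan — status full-time ✓ (not excluded); service 685 days ≥ 30 days ✓; age 45 ≥ 21 ✓ → eligible.
Supplemental Life Insurance — status full-time ✓; service 685 days ≥ 6 months (≈180 days) ✓; grade L5 ≥ L3 ✓; site Tampa ✗ (not Cork) → not eligible.
Unlimited PTO Program — status full-time ✓; service 685 days ≥ 8 weeks (≈56 days) ✓; rating 4 ≥ 4 ✓ → eligible.
Equity Grant Program — status full-time ✓; service 685 days ≥ 2 months (≈60 days) ✓; rating 4 ≥ 3 ✓ → eligible.
Paid Parental Leave — status full-time ✗ (requires part-time, seasonal, or temporary) → not eligible.
Floating Holidays — status full-time ✓; service 685 days < 24 months (≈720 days) ✗ → not eligible.

Medical Plan, Unlimited PTO Program, Equity Grant Program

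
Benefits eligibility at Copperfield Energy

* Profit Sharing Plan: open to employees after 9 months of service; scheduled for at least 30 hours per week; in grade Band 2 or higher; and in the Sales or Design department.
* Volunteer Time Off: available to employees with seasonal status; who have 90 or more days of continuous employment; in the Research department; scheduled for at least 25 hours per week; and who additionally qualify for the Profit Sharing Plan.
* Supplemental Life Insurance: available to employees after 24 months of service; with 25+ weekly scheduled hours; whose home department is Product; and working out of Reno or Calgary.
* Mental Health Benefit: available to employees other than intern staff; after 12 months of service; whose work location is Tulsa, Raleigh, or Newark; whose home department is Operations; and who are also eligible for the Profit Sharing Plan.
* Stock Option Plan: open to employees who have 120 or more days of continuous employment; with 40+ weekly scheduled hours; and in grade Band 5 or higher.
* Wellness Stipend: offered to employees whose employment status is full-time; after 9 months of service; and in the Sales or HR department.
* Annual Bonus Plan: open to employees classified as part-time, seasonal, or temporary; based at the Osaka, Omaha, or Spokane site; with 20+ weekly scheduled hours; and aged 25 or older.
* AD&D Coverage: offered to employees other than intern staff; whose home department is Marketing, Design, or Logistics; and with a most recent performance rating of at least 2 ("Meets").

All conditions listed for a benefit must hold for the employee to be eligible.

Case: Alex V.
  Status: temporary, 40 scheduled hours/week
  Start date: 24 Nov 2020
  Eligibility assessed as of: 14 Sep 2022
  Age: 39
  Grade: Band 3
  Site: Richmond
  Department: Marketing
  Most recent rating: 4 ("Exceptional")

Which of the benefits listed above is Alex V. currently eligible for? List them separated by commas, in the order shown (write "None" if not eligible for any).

AD&D Coverage

Service from 24 Nov 2020 to 14 Sep 2022: 659 days.
Profit Sharing Plan — service 659 days ≥ 9 months (≈270 days) ✓; 40 hrs/wk ≥ 30 ✓; grade Band 3 ≥ Band 2 ✓; dept Marketing ✗ → not eligible.
Volunteer Time Off — status temporary ✗ (requires seasonal) → not eligible.
Supplemental Life Insurance — service 659 days < 24 months (≈720 days) ✗ → not eligible.
Mental Health Benefit — status temporary ✓ (not excluded); service 659 days ≥ 12 months (≈360 days) ✓; site Richmond ✗ (not Tulsa, Raleigh, or Newark) → not eligible.
Stock Option Plan — service 659 days ≥ 120 days ✓; 40 hrs/wk ≥ 40 ✓; grade Band 3 < Band 5 ✗ → not eligible.
Wellness Stipend — status temporary ✗ (requires full-time) → not eligible.
Annual Bonus Plan — status temporary ✓; site Richmond ✗ (not Osaka, Omaha, or Spokane) → not eligible.
AD&D Coverage — status temporary ✓ (not excluded); dept Marketing ✓; rating 4 ≥ 2 ✓ → eligible.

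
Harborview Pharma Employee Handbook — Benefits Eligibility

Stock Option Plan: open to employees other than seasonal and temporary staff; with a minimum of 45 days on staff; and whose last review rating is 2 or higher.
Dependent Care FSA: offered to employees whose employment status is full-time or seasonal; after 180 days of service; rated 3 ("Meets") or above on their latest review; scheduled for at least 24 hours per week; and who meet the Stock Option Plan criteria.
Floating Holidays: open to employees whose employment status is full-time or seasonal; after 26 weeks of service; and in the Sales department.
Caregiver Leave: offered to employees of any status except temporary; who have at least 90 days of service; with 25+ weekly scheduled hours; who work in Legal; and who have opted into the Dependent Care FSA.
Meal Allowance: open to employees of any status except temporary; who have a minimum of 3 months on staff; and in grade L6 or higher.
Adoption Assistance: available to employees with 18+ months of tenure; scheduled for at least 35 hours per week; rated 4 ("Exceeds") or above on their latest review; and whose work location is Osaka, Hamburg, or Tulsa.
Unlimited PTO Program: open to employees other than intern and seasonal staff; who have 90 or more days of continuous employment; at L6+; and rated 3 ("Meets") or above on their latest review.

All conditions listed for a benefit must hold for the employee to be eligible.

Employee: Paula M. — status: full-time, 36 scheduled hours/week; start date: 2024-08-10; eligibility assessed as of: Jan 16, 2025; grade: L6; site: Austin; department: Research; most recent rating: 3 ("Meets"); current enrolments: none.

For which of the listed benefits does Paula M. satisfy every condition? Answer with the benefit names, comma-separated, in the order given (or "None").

Service from 2024-08-10 to Jan 16, 2025: 159 days.
Stock Option Plan — status full-time ✓ (not excluded); service 159 days ≥ 45 days ✓; rating 3 ≥ 2 ✓ → eligible.
Dependent Care FSA — status full-time ✓; service 159 days < 180 days ✗ → not eligible.
Floating Holidays — status full-time ✓; service 159 days < 26 weeks (≈182 days) ✗ → not eligible.
Caregiver Leave — status full-time ✓ (not excluded); service 159 days ≥ 90 days ✓; 36 hrs/wk ≥ 25 ✓; dept Research ✗ → not eligible.
Meal Allowance — status full-time ✓ (not excluded); service 159 days ≥ 3 months (≈90 days) ✓; grade L6 ≥ L6 ✓ → eligible.
Adoption Assistance — service 159 days < 18 months (≈540 days) ✗ → not eligible.
Unlimited PTO Program — status full-time ✓ (not excluded); service 159 days ≥ 90 days ✓; grade L6 ≥ L6 ✓; rating 3 ≥ 3 ✓ → eligible.

Stock Option Plan, Meal Allowance, Unlimited PTO Program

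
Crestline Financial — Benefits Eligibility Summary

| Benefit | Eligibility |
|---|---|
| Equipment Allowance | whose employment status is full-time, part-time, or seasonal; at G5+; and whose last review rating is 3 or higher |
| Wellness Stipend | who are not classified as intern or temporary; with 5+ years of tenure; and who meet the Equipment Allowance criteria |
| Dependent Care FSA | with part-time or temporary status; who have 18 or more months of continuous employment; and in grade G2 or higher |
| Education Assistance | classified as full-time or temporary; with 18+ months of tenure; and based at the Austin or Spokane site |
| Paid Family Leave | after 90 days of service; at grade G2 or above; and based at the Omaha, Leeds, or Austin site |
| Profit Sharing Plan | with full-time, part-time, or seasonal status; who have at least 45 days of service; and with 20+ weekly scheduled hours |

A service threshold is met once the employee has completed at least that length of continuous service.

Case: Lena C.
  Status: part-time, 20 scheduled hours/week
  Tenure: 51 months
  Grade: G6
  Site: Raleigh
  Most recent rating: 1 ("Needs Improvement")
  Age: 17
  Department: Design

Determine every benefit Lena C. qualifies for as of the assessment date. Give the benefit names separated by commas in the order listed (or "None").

Dependent Care FSA, Profit Sharing Plan

Equipment Allowance — status part-time ✓; grade G6 ≥ G5 ✓; rating 1 < 3 ✗ → not eligible.
Wellness Stipend — status part-time ✓ (not excluded); service 51 months < 5 years (≈1825 days) ✗ → not eligible.
Dependent Care FSA — status part-time ✓; service 51 months ≥ 18 months ✓; grade G6 ≥ G2 ✓ → eligible.
Education Assistance — status part-time ✗ (requires full-time or temporary) → not eligible.
Paid Family Leave — service 51 months ≥ 90 days ✓; grade G6 ≥ G2 ✓; site Raleigh ✗ (not Omaha, Leeds, or Austin) → not eligible.
Profit Sharing Plan — status part-time ✓; service 51 months ≥ 45 days ✓; 20 hrs/wk ≥ 20 ✓ → eligible.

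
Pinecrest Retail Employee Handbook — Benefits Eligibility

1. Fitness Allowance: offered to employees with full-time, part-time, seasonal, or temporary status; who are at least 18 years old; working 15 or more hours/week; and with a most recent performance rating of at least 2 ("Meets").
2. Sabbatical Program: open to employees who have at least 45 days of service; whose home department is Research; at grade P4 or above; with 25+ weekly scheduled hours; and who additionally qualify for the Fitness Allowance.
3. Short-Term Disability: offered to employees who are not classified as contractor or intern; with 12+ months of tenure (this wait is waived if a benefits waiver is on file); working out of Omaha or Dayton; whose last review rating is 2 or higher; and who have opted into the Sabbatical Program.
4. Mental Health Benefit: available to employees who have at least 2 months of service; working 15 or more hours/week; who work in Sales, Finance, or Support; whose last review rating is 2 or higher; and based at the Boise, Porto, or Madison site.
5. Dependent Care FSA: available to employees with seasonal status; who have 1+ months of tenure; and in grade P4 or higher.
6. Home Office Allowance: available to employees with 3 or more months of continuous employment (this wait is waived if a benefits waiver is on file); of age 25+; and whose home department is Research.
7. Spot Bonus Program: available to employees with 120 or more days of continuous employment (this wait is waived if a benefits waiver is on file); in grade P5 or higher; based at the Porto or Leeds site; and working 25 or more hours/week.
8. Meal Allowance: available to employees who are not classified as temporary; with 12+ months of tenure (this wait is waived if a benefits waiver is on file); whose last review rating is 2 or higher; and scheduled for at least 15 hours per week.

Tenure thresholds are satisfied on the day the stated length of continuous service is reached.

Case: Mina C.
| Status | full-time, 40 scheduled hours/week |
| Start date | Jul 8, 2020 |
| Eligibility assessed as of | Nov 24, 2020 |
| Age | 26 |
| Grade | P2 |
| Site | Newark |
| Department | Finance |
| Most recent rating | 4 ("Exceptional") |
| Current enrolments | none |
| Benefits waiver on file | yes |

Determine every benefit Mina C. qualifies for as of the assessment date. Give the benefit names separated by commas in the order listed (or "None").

Service from Jul 8, 2020 to Nov 24, 2020: 139 days.
Fitness Allowance — status full-time ✓; age 26 ≥ 18 ✓; 40 hrs/wk ≥ 15 ✓; rating 4 ≥ 2 ✓ → eligible.
Sabbatical Program — service 139 days ≥ 45 days ✓; dept Finance ✗ → not eligible.
Short-Term Disability — status full-time ✓ (not excluded); benefits waiver on file ✓; site Newark ✗ (not Omaha or Dayton) → not eligible.
Mental Health Benefit — service 139 days ≥ 2 months (≈60 days) ✓; 40 hrs/wk ≥ 15 ✓; dept Finance ✓; rating 4 ≥ 2 ✓; site Newark ✗ (not Boise, Porto, or Madison) → not eligible.
Dependent Care FSA — status full-time ✗ (requires seasonal) → not eligible.
Home Office Allowance — benefits waiver on file ✓; age 26 ≥ 25 ✓; dept Finance ✗ → not eligible.
Spot Bonus Program — benefits waiver on file ✓; grade P2 < P5 ✗ → not eligible.
Meal Allowance — status full-time ✓ (not excluded); benefits waiver on file ✓; rating 4 ≥ 2 ✓; 40 hrs/wk ≥ 15 ✓ → eligible.

Fitness Allowance, Meal Allowance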